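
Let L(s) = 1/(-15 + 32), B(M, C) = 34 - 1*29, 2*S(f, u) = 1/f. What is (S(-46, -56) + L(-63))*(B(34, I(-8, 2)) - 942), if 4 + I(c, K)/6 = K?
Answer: -70275/1564 ≈ -44.933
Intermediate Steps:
S(f, u) = 1/(2*f)
I(c, K) = -24 + 6*K
B(M, C) = 5 (B(M, C) = 34 - 29 = 5)
L(s) = 1/17
(S(-46, -56) + L(-63))*(B(34, I(-8, 2)) - 942) = ((½)/(-46) + 1/17)*(5 - 942) = ((½)*(-1/46) + 1/17)*(-937) = (-1/92 + 1/17)*(-937) = (75/1564)*(-937) = -70275/1564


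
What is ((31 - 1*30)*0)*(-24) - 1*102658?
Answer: -102658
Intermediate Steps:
((31 - 1*30)*0)*(-24) - 1*102658 = ((31 - 30)*0)*(-24) - 102658 = (1*0)*(-24) - 102658 = 0*(-24) - 102658 = 0 - 102658 = -102658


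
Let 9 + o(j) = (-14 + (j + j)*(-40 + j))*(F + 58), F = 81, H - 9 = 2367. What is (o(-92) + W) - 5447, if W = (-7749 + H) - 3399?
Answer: 3359858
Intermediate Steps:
H = 2376 (H = 9 + 2367 = 2376)
o(j) = -1955 + 278*j*(-40 + j) (o(j) = -9 + (-14 + (j + j)*(-40 + j))*(81 + 58) = -9 + (-14 + (2*j)*(-40 + j))*139 = -9 + (-14 + 2*j*(-40 + j))*139 = -9 + (-1946 + 278*j*(-40 + j)) = -1955 + 278*j*(-40 + j))
W = -8772 (W = (-7749 + 2376) - 3399 = -5373 - 3399 = -8772)
(o(-92) + W) - 5447 = ((-1955 - 11120*(-92) + 278*(-92)²) - 8772) - 5447 = ((-1955 + 1023040 + 278*8464) - 8772) - 5447 = ((-1955 + 1023040 + 2352992) - 8772) - 5447 = (3374077 - 8772) - 5447 = 3365305 - 5447 = 3359858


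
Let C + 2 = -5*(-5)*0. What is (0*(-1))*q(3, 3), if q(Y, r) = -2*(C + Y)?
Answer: 0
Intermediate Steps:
C = -2 (C = -2 - 5*(-5)*0 = -2 + 25*0 = -2 + 0 = -2)
q(Y, r) = 4 - 2*Y (q(Y, r) = -2*(-2 + Y) = 4 - 2*Y)
(0*(-1))*q(3, 3) = (0*(-1))*(4 - 2*3) = 0*(4 - 6) = 0*(-2) = 0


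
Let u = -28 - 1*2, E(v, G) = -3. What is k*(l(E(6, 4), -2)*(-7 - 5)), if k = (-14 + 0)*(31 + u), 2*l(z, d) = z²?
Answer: 756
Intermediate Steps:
l(z, d) = z²/2
u = -30 (u = -28 - 2 = -30)
k = -14 (k = (-14 + 0)*(31 - 30) = -14*1 = -14)
k*(l(E(6, 4), -2)*(-7 - 5)) = -14*(½)*(-3)²*(-7 - 5) = -14*(½)*9*(-12) = -63*(-12) = -14*(-54) = 756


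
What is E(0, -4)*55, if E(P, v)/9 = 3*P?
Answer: 0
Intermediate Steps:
E(P, v) = 27*P (E(P, v) = 9*(3*P) = 27*P)
E(0, -4)*55 = (27*0)*55 = 0*55 = 0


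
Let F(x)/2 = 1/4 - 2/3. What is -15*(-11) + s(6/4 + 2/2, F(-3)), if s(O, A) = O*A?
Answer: 1955/12 ≈ 162.92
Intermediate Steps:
F(x) = -5/6 (F(x) = 2*(1/4 - 2/3) = 2*(-5/12) = -5/6)
s(O, A) = A*O
-15*(-11) + s(6/4 + 2/2, F(-3)) = -15*(-11) - 5*(6/4 + 2/2)/6 = 165 - 5*(6*(1/4) + 2*(1/2))/6 = 165 - 5*(3/2 + 1)/6 = 165 - 5/6*5/2 = 165 - 25/12 = 1955/12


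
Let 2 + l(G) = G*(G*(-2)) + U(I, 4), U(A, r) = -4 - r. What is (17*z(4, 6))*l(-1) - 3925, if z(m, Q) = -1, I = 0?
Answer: -3721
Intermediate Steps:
l(G) = -10 - 2*G² (l(G) = -2 + (G*(G*(-2)) + (-4 - 1*4)) = -2 + (G*(-2*G) + (-4 - 4)) = -2 + (-2*G² - 8) = -2 + (-8 - 2*G²) = -10 - 2*G²)
(17*z(4, 6))*l(-1) - 3925 = (17*(-1))*(-10 - 2*(-1)²) - 3925 = -17*(-10 - 2*1) - 3925 = -17*(-10 - 2) - 3925 = -17*(-12) - 3925 = 204 - 3925 = -3721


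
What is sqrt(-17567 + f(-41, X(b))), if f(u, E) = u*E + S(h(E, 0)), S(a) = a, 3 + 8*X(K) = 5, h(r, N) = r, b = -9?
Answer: 9*I*sqrt(217) ≈ 132.58*I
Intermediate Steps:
X(K) = 1/4 (X(K) = -3/8 + (1/8)*5 = -3/8 + 5/8 = 1/4)
f(u, E) = E + E*u (f(u, E) = u*E + E = E*u + E = E + E*u)
sqrt(-17567 + f(-41, X(b))) = sqrt(-17567 + (1 - 41)/4) = sqrt(-17567 + (1/4)*(-40)) = sqrt(-17567 - 10) = sqrt(-17577) = 9*I*sqrt(217)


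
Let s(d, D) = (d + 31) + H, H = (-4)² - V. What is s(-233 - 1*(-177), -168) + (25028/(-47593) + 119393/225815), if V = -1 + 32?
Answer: -429857958571/10747213295 ≈ -39.997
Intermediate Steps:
V = 31
H = -15 (H = (-4)² - 1*31 = 16 - 31 = -15)
s(d, D) = 16 + d (s(d, D) = (d + 31) - 15 = (31 + d) - 15 = 16 + d)
s(-233 - 1*(-177), -168) + (25028/(-47593) + 119393/225815) = (16 + (-233 - 1*(-177))) + (25028/(-47593) + 119393/225815) = (16 + (-233 + 177)) + (25028*(-1/47593) + 119393*(1/225815)) = (16 - 56) + (-25028/47593 + 119393/225815) = -40 + 30573229/10747213295 = -429857958571/10747213295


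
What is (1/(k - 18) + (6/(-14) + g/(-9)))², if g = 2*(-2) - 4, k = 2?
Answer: 160801/1016064 ≈ 0.15826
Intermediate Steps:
g = -8 (g = -4 - 4 = -8)
(1/(k - 18) + (6/(-14) + g/(-9)))² = (1/(2 - 18) + (6/(-14) - 8/(-9)))² = (1/(-16) + (6*(-1/14) - 8*(-⅑)))² = (-1/16 + (-3/7 + 8/9))² = (-1/16 + 29/63)² = (401/1008)² = 160801/1016064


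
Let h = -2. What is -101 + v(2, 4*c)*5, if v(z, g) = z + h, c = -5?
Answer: -101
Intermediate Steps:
v(z, g) = -2 + z (v(z, g) = z - 2 = -2 + z)
-101 + v(2, 4*c)*5 = -101 + (-2 + 2)*5 = -101 + 0*5 = -101 + 0 = -101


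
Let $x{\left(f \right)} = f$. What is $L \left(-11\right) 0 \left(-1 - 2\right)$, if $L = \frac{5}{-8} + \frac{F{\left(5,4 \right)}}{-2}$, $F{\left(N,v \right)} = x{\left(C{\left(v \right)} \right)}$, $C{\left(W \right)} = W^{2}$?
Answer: $0$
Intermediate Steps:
$F{\left(N,v \right)} = v^{2}$
$L = - \frac{69}{8}$ ($L = \frac{5}{-8} + \frac{4^{2}}{-2} = 5 \left(- \frac{1}{8}\right) + 16 \left(- \frac{1}{2}\right) = - \frac{5}{8} - 8 = - \frac{69}{8} \approx -8.625$)
$L \left(-11\right) 0 \left(-1 - 2\right) = \left(- \frac{69}{8}\right) \left(-11\right) 0 \left(-1 - 2\right) = \frac{759 \cdot 0 \left(-3\right)}{8} = \frac{759}{8} \cdot 0 = 0$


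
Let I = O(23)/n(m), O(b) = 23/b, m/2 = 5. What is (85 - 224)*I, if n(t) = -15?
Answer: 139/15 ≈ 9.2667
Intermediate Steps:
m = 10 (m = 2*5 = 10)
I = -1/15 (I = (23/23)/(-15) = (23*(1/23))*(-1/15) = 1*(-1/15) = -1/15 ≈ -0.066667)
(85 - 224)*I = (85 - 224)*(-1/15) = -139*(-1/15) = 139/15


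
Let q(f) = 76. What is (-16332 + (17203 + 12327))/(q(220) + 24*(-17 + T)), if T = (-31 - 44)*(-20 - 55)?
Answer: 6599/67334 ≈ 0.098004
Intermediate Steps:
T = 5625 (T = -75*(-75) = 5625)
(-16332 + (17203 + 12327))/(q(220) + 24*(-17 + T)) = (-16332 + (17203 + 12327))/(76 + 24*(-17 + 5625)) = (-16332 + 29530)/(76 + 24*5608) = 13198/(76 + 134592) = 13198/134668 = 13198*(1/134668) = 6599/67334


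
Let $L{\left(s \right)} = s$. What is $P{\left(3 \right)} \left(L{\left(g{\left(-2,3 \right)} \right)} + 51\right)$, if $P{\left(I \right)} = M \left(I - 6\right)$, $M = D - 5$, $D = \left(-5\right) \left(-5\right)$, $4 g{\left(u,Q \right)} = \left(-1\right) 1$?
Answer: $-3045$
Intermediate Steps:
$g{\left(u,Q \right)} = - \frac{1}{4}$ ($g{\left(u,Q \right)} = \frac{\left(-1\right) 1}{4} = \frac{1}{4} \left(-1\right) = - \frac{1}{4}$)
$D = 25$
$M = 20$ ($M = 25 - 5 = 20$)
$P{\left(I \right)} = -120 + 20 I$ ($P{\left(I \right)} = 20 \left(I - 6\right) = 20 \left(-6 + I\right) = -120 + 20 I$)
$P{\left(3 \right)} \left(L{\left(g{\left(-2,3 \right)} \right)} + 51\right) = \left(-120 + 20 \cdot 3\right) \left(- \frac{1}{4} + 51\right) = \left(-120 + 60\right) \frac{203}{4} = \left(-60\right) \frac{203}{4} = -3045$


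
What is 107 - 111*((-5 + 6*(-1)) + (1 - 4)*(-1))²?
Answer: -6997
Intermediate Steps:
107 - 111*((-5 + 6*(-1)) + (1 - 4)*(-1))² = 107 - 111*((-5 - 6) - 3*(-1))² = 107 - 111*(-11 + 3)² = 107 - 111*(-8)² = 107 - 111*64 = 107 - 7104 = -6997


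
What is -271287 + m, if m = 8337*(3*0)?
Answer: -271287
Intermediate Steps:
m = 0 (m = 8337*0 = 0)
-271287 + m = -271287 + 0 = -271287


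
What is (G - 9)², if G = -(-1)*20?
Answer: 121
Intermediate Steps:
G = 20 (G = -1*(-20) = 20)
(G - 9)² = (20 - 9)² = 11² = 121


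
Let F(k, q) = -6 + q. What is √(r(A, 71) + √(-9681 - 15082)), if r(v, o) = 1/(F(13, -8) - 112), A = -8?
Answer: √(-14 + 1764*I*√24763)/42 ≈ 8.87 + 8.8705*I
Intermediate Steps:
r(v, o) = -1/126 (r(v, o) = 1/((-6 - 8) - 112) = 1/(-14 - 112) = 1/(-126) = -1/126)
√(r(A, 71) + √(-9681 - 15082)) = √(-1/126 + √(-9681 - 15082)) = √(-1/126 + √(-24763)) = √(-1/126 + I*√24763)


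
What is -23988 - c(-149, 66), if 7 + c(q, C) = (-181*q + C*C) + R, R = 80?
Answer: -55386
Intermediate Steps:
c(q, C) = 73 + C**2 - 181*q (c(q, C) = -7 + ((-181*q + C*C) + 80) = -7 + ((-181*q + C**2) + 80) = -7 + ((C**2 - 181*q) + 80) = -7 + (80 + C**2 - 181*q) = 73 + C**2 - 181*q)
-23988 - c(-149, 66) = -23988 - (73 + 66**2 - 181*(-149)) = -23988 - (73 + 4356 + 26969) = -23988 - 1*31398 = -23988 - 31398 = -55386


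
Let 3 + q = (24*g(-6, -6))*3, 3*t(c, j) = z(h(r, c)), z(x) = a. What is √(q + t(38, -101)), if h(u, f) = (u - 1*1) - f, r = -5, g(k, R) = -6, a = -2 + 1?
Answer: I*√3918/3 ≈ 20.865*I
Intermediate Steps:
a = -1
h(u, f) = -1 + u - f (h(u, f) = (u - 1) - f = (-1 + u) - f = -1 + u - f)
z(x) = -1
t(c, j) = -⅓ (t(c, j) = (⅓)*(-1) = -⅓)
q = -435 (q = -3 + (24*(-6))*3 = -3 - 144*3 = -3 - 432 = -435)
√(q + t(38, -101)) = √(-435 - ⅓) = √(-1306/3) = I*√3918/3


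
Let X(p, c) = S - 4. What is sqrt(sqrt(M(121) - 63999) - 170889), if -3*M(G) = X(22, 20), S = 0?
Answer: sqrt(-1538001 + 3*I*sqrt(575979))/3 ≈ 0.30598 + 413.39*I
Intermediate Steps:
X(p, c) = -4 (X(p, c) = 0 - 4 = -4)
M(G) = 4/3 (M(G) = -1/3*(-4) = 4/3)
sqrt(sqrt(M(121) - 63999) - 170889) = sqrt(sqrt(4/3 - 63999) - 170889) = sqrt(sqrt(-191993/3) - 170889) = sqrt(I*sqrt(575979)/3 - 170889) = sqrt(-170889 + I*sqrt(575979)/3)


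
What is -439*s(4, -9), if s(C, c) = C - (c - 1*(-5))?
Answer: -3512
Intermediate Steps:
s(C, c) = -5 + C - c (s(C, c) = C - (c + 5) = C - (5 + c) = C + (-5 - c) = -5 + C - c)
-439*s(4, -9) = -439*(-5 + 4 - 1*(-9)) = -439*(-5 + 4 + 9) = -439*8 = -3512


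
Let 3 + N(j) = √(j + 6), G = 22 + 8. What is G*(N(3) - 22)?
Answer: -660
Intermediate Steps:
G = 30
N(j) = -3 + √(6 + j) (N(j) = -3 + √(j + 6) = -3 + √(6 + j))
G*(N(3) - 22) = 30*((-3 + √(6 + 3)) - 22) = 30*((-3 + √9) - 22) = 30*((-3 + 3) - 22) = 30*(0 - 22) = 30*(-22) = -660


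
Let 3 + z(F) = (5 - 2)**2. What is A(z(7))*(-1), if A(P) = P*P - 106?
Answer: 70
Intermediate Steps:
z(F) = 6 (z(F) = -3 + (5 - 2)**2 = -3 + 3**2 = -3 + 9 = 6)
A(P) = -106 + P**2 (A(P) = P**2 - 106 = -106 + P**2)
A(z(7))*(-1) = (-106 + 6**2)*(-1) = (-106 + 36)*(-1) = -70*(-1) = 70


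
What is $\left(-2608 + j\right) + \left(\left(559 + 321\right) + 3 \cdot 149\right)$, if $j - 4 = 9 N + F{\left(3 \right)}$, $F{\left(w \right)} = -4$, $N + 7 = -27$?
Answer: $-1587$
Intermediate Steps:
$N = -34$ ($N = -7 - 27 = -34$)
$j = -306$ ($j = 4 + \left(9 \left(-34\right) - 4\right) = 4 - 310 = -306$)
$\left(-2608 + j\right) + \left(\left(559 + 321\right) + 3 \cdot 149\right) = \left(-2608 - 306\right) + \left(\left(559 + 321\right) + 3 \cdot 149\right) = -2914 + \left(880 + 447\right) = -2914 + 1327 = -1587$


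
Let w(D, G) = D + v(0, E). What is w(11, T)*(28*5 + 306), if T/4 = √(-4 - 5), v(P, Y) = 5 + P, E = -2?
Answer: 7136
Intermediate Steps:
T = 12*I (T = 4*√(-4 - 5) = 4*√(-9) = 4*(3*I) = 12*I ≈ 12.0*I)
w(D, G) = 5 + D (w(D, G) = D + (5 + 0) = D + 5 = 5 + D)
w(11, T)*(28*5 + 306) = (5 + 11)*(28*5 + 306) = 16*(140 + 306) = 16*446 = 7136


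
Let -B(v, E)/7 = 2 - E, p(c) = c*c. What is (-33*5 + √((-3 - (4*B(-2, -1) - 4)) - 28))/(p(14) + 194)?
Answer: -11/26 + √57/390 ≈ -0.40372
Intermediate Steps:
p(c) = c²
B(v, E) = -14 + 7*E (B(v, E) = -7*(2 - E) = -14 + 7*E)
(-33*5 + √((-3 - (4*B(-2, -1) - 4)) - 28))/(p(14) + 194) = (-33*5 + √((-3 - (4*(-14 + 7*(-1)) - 4)) - 28))/(14² + 194) = (-165 + √((-3 - (4*(-14 - 7) - 4)) - 28))/(196 + 194) = (-165 + √((-3 - (4*(-21) - 4)) - 28))/390 = (-165 + √((-3 - (-84 - 4)) - 28))*(1/390) = (-165 + √((-3 - 1*(-88)) - 28))*(1/390) = (-165 + √((-3 + 88) - 28))*(1/390) = (-165 + √(85 - 28))*(1/390) = (-165 + √57)*(1/390) = -11/26 + √57/390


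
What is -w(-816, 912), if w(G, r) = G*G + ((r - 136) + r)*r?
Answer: -2205312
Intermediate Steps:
w(G, r) = G² + r*(-136 + 2*r) (w(G, r) = G² + ((-136 + r) + r)*r = G² + (-136 + 2*r)*r = G² + r*(-136 + 2*r))
-w(-816, 912) = -((-816)² - 136*912 + 2*912²) = -(665856 - 124032 + 2*831744) = -(665856 - 124032 + 1663488) = -1*2205312 = -2205312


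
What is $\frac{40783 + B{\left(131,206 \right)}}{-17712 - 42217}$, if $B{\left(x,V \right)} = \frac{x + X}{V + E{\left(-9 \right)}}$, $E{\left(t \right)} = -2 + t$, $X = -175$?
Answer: $- \frac{7952641}{11686155} \approx -0.68052$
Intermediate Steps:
$B{\left(x,V \right)} = \frac{-175 + x}{-11 + V}$ ($B{\left(x,V \right)} = \frac{x - 175}{V - 11} = \frac{-175 + x}{V - 11} = \frac{-175 + x}{-11 + V}$)
$\frac{40783 + B{\left(131,206 \right)}}{-17712 - 42217} = \frac{40783 + \frac{-175 + 131}{-11 + 206}}{-17712 - 42217} = \frac{40783 + \frac{1}{195} \left(-44\right)}{-59929} = \left(40783 + \frac{1}{195} \left(-44\right)\right) \left(- \frac{1}{59929}\right) = \left(40783 - \frac{44}{195}\right) \left(- \frac{1}{59929}\right) = \frac{7952641}{195} \left(- \frac{1}{59929}\right) = - \frac{7952641}{11686155}$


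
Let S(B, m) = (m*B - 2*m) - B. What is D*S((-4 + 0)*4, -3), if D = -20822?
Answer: -1457540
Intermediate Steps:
S(B, m) = -B - 2*m + B*m (S(B, m) = (B*m - 2*m) - B = (-2*m + B*m) - B = -B - 2*m + B*m)
D*S((-4 + 0)*4, -3) = -20822*(-(-4 + 0)*4 - 2*(-3) + ((-4 + 0)*4)*(-3)) = -20822*(-(-4)*4 + 6 - 4*4*(-3)) = -20822*(-1*(-16) + 6 - 16*(-3)) = -20822*(16 + 6 + 48) = -20822*70 = -1457540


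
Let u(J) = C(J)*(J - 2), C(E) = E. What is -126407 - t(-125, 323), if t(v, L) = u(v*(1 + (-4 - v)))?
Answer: -232719407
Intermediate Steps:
u(J) = J*(-2 + J) (u(J) = J*(J - 2) = J*(-2 + J))
t(v, L) = v*(-3 - v)*(-2 + v*(-3 - v)) (t(v, L) = (v*(1 + (-4 - v)))*(-2 + v*(1 + (-4 - v))) = (v*(-3 - v))*(-2 + v*(-3 - v)) = v*(-3 - v)*(-2 + v*(-3 - v)))
-126407 - t(-125, 323) = -126407 - (-125)*(2 - 125*(3 - 125))*(3 - 125) = -126407 - (-125)*(2 - 125*(-122))*(-122) = -126407 - (-125)*(2 + 15250)*(-122) = -126407 - (-125)*15252*(-122) = -126407 - 1*232593000 = -126407 - 232593000 = -232719407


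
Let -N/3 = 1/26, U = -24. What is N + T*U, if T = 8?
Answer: -4995/26 ≈ -192.12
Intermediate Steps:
N = -3/26 ≈ -0.11538
N + T*U = -3/26 + 8*(-24) = -3/26 - 192 = -4995/26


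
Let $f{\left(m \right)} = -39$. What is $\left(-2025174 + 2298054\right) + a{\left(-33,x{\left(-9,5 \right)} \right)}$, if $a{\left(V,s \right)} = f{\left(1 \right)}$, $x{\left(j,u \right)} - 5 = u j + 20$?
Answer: $272841$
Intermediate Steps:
$x{\left(j,u \right)} = 25 + j u$ ($x{\left(j,u \right)} = 5 + \left(u j + 20\right) = 5 + \left(j u + 20\right) = 5 + \left(20 + j u\right) = 25 + j u$)
$a{\left(V,s \right)} = -39$
$\left(-2025174 + 2298054\right) + a{\left(-33,x{\left(-9,5 \right)} \right)} = \left(-2025174 + 2298054\right) - 39 = 272880 - 39 = 272841$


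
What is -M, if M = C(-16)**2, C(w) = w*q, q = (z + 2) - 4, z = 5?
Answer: -2304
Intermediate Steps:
q = 3 (q = (5 + 2) - 4 = 7 - 4 = 3)
C(w) = 3*w (C(w) = w*3 = 3*w)
M = 2304 (M = (3*(-16))**2 = (-48)**2 = 2304)
-M = -1*2304 = -2304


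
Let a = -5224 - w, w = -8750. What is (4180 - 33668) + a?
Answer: -25962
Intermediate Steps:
a = 3526 (a = -5224 - 1*(-8750) = -5224 + 8750 = 3526)
(4180 - 33668) + a = (4180 - 33668) + 3526 = -29488 + 3526 = -25962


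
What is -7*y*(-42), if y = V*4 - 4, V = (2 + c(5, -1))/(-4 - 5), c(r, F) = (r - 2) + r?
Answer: -7448/3 ≈ -2482.7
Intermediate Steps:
c(r, F) = -2 + 2*r (c(r, F) = (-2 + r) + r = -2 + 2*r)
V = -10/9 (V = (2 + (-2 + 2*5))/(-4 - 5) = (2 + (-2 + 10))/(-9) = (2 + 8)*(-⅑) = 10*(-⅑) = -10/9 ≈ -1.1111)
y = -76/9 (y = -10/9*4 - 4 = -40/9 - 4 = -76/9 ≈ -8.4444)
-7*y*(-42) = -7*(-76/9)*(-42) = (532/9)*(-42) = -7448/3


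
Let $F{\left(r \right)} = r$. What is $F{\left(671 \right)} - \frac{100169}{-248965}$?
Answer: $\frac{167155684}{248965} \approx 671.4$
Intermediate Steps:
$F{\left(671 \right)} - \frac{100169}{-248965} = 671 - \frac{100169}{-248965} = 671 - - \frac{100169}{248965} = 671 + \frac{100169}{248965} = \frac{167155684}{248965}$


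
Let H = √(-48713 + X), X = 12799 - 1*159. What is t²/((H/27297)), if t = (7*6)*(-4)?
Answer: -770430528*I*√36073/36073 ≈ -4.0564e+6*I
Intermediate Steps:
X = 12640 (X = 12799 - 159 = 12640)
H = I*√36073 (H = √(-48713 + 12640) = √(-36073) = I*√36073 ≈ 189.93*I)
t = -168 (t = 42*(-4) = -168)
t²/((H/27297)) = (-168)²/(((I*√36073)/27297)) = 28224/(((I*√36073)*(1/27297))) = 28224/((I*√36073/27297)) = 28224*(-27297*I*√36073/36073) = -770430528*I*√36073/36073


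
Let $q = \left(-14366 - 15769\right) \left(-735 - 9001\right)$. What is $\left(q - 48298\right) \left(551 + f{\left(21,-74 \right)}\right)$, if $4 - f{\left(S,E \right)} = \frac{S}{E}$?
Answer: $\frac{6026941516821}{37} \approx 1.6289 \cdot 10^{11}$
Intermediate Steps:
$f{\left(S,E \right)} = 4 - \frac{S}{E}$
$q = 293394360$ ($q = \left(-30135\right) \left(-9736\right) = 293394360$)
$\left(q - 48298\right) \left(551 + f{\left(21,-74 \right)}\right) = \left(293394360 - 48298\right) \left(551 + \left(4 - \frac{21}{-74}\right)\right) = 293346062 \left(551 + \left(4 - 21 \left(- \frac{1}{74}\right)\right)\right) = 293346062 \left(551 + \left(4 + \frac{21}{74}\right)\right) = 293346062 \left(551 + \frac{317}{74}\right) = 293346062 \cdot \frac{41091}{74} = \frac{6026941516821}{37}$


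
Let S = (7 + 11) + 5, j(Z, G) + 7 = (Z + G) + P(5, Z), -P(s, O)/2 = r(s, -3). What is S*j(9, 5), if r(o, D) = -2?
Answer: 253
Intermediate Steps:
P(s, O) = 4 (P(s, O) = -2*(-2) = 4)
j(Z, G) = -3 + G + Z (j(Z, G) = -7 + ((Z + G) + 4) = -7 + ((G + Z) + 4) = -7 + (4 + G + Z) = -3 + G + Z)
S = 23 (S = 18 + 5 = 23)
S*j(9, 5) = 23*(-3 + 5 + 9) = 23*11 = 253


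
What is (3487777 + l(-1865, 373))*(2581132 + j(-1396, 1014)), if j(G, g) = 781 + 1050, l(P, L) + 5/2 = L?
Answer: 18019511862085/2 ≈ 9.0098e+12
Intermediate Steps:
l(P, L) = -5/2 + L
j(G, g) = 1831
(3487777 + l(-1865, 373))*(2581132 + j(-1396, 1014)) = (3487777 + (-5/2 + 373))*(2581132 + 1831) = (3487777 + 741/2)*2582963 = (6976295/2)*2582963 = 18019511862085/2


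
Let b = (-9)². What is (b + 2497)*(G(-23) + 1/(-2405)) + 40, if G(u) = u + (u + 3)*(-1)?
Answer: -18506648/2405 ≈ -7695.1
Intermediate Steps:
G(u) = -3 (G(u) = u + (3 + u)*(-1) = u + (-3 - u) = -3)
b = 81
(b + 2497)*(G(-23) + 1/(-2405)) + 40 = (81 + 2497)*(-3 + 1/(-2405)) + 40 = 2578*(-3 - 1/2405) + 40 = 2578*(-7216/2405) + 40 = -18602848/2405 + 40 = -18506648/2405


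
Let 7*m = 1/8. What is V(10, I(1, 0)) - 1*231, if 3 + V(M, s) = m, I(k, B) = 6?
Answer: -13103/56 ≈ -233.98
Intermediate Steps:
m = 1/56 (m = (1/7)/8 = (1/7)*(1/8) = 1/56 ≈ 0.017857)
V(M, s) = -167/56 (V(M, s) = -3 + 1/56 = -167/56)
V(10, I(1, 0)) - 1*231 = -167/56 - 1*231 = -167/56 - 231 = -13103/56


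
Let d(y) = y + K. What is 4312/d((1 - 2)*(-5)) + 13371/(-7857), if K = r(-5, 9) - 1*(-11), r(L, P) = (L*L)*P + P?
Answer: 5089439/327375 ≈ 15.546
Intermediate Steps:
r(L, P) = P + P*L² (r(L, P) = L²*P + P = P*L² + P = P + P*L²)
K = 245 (K = 9*(1 + (-5)²) - 1*(-11) = 9*(1 + 25) + 11 = 9*26 + 11 = 234 + 11 = 245)
d(y) = 245 + y (d(y) = y + 245 = 245 + y)
4312/d((1 - 2)*(-5)) + 13371/(-7857) = 4312/(245 + (1 - 2)*(-5)) + 13371/(-7857) = 4312/(245 - 1*(-5)) + 13371*(-1/7857) = 4312/(245 + 5) - 4457/2619 = 4312/250 - 4457/2619 = 4312*(1/250) - 4457/2619 = 2156/125 - 4457/2619 = 5089439/327375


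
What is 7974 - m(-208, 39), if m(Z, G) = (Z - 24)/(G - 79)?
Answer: 39841/5 ≈ 7968.2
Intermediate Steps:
m(Z, G) = (-24 + Z)/(-79 + G)
7974 - m(-208, 39) = 7974 - (-24 - 208)/(-79 + 39) = 7974 - (-232)/(-40) = 7974 - (-1)*(-232)/40 = 7974 - 1*29/5 = 7974 - 29/5 = 39841/5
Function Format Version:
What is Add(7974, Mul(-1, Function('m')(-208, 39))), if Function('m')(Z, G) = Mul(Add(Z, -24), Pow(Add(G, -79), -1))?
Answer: Rational(39841, 5) ≈ 7968.2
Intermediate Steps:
Function('m')(Z, G) = Mul(Pow(Add(-79, G), -1), Add(-24, Z)) (Function('m')(Z, G) = Mul(Add(-24, Z), Pow(Add(-79, G), -1)) = Mul(Pow(Add(-79, G), -1), Add(-24, Z)))
Add(7974, Mul(-1, Function('m')(-208, 39))) = Add(7974, Mul(-1, Mul(Pow(Add(-79, 39), -1), Add(-24, -208)))) = Add(7974, Mul(-1, Mul(Pow(-40, -1), -232))) = Add(7974, Mul(-1, Mul(Rational(-1, 40), -232))) = Add(7974, Mul(-1, Rational(29, 5))) = Add(7974, Rational(-29, 5)) = Rational(39841, 5)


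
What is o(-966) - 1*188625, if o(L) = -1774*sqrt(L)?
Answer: -188625 - 1774*I*sqrt(966) ≈ -1.8863e+5 - 55137.0*I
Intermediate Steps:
o(-966) - 1*188625 = -1774*I*sqrt(966) - 1*188625 = -1774*I*sqrt(966) - 188625 = -188625 - 1774*I*sqrt(966)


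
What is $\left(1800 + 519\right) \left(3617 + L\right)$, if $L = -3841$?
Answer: $-519456$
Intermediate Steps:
$\left(1800 + 519\right) \left(3617 + L\right) = \left(1800 + 519\right) \left(3617 - 3841\right) = 2319 \left(-224\right) = -519456$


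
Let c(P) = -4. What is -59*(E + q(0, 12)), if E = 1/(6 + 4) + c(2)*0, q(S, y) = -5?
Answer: 2891/10 ≈ 289.10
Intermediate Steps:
E = ⅒ (E = 1/(6 + 4) - 4*0 = 1/10 + 0 = ⅒ + 0 = ⅒ ≈ 0.10000)
-59*(E + q(0, 12)) = -59*(⅒ - 5) = -59*(-49/10) = 2891/10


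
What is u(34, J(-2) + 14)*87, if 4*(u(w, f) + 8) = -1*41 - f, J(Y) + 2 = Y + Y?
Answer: -7047/4 ≈ -1761.8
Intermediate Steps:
J(Y) = -2 + 2*Y (J(Y) = -2 + (Y + Y) = -2 + 2*Y)
u(w, f) = -73/4 - f/4 (u(w, f) = -8 + (-1*41 - f)/4 = -8 + (-41 - f)/4 = -8 + (-41/4 - f/4) = -73/4 - f/4)
u(34, J(-2) + 14)*87 = (-73/4 - ((-2 + 2*(-2)) + 14)/4)*87 = (-73/4 - ((-2 - 4) + 14)/4)*87 = (-73/4 - (-6 + 14)/4)*87 = (-73/4 - ¼*8)*87 = (-73/4 - 2)*87 = -81/4*87 = -7047/4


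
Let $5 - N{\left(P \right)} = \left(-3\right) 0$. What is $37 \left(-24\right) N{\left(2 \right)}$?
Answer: $-4440$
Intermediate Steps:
$N{\left(P \right)} = 5$ ($N{\left(P \right)} = 5 - \left(-3\right) 0 = 5 - 0 = 5 + 0 = 5$)
$37 \left(-24\right) N{\left(2 \right)} = 37 \left(-24\right) 5 = \left(-888\right) 5 = -4440$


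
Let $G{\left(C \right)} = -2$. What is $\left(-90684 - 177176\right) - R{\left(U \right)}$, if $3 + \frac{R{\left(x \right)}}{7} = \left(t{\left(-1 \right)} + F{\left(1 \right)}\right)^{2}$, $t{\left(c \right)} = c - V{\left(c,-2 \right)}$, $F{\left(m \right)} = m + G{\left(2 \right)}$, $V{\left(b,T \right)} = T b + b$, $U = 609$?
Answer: $-267902$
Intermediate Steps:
$V{\left(b,T \right)} = b + T b$
$F{\left(m \right)} = -2 + m$ ($F{\left(m \right)} = m - 2 = -2 + m$)
$t{\left(c \right)} = 2 c$ ($t{\left(c \right)} = c - c \left(1 - 2\right) = c - c \left(-1\right) = c - - c = c + c = 2 c$)
$R{\left(x \right)} = 42$ ($R{\left(x \right)} = -21 + 7 \left(2 \left(-1\right) + \left(-2 + 1\right)\right)^{2} = -21 + 7 \left(-2 - 1\right)^{2} = -21 + 7 \left(-3\right)^{2} = -21 + 7 \cdot 9 = -21 + 63 = 42$)
$\left(-90684 - 177176\right) - R{\left(U \right)} = \left(-90684 - 177176\right) - 42 = -267860 - 42 = -267902$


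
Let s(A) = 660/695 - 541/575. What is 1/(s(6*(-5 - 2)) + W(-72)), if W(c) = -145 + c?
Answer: -79925/17343024 ≈ -0.0046085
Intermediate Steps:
s(A) = 701/79925 (s(A) = 660*(1/695) - 541*1/575 = 132/139 - 541/575 = 701/79925)
1/(s(6*(-5 - 2)) + W(-72)) = 1/(701/79925 + (-145 - 72)) = 1/(701/79925 - 217) = 1/(-17343024/79925) = -79925/17343024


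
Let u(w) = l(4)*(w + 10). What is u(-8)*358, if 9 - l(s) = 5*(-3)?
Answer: 17184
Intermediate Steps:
l(s) = 24 (l(s) = 9 - 5*(-3) = 9 - 1*(-15) = 9 + 15 = 24)
u(w) = 240 + 24*w (u(w) = 24*(w + 10) = 24*(10 + w) = 240 + 24*w)
u(-8)*358 = (240 + 24*(-8))*358 = (240 - 192)*358 = 48*358 = 17184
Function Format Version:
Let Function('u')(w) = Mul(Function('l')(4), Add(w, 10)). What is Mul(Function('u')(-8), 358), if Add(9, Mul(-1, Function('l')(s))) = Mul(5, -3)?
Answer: 17184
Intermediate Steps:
Function('l')(s) = 24 (Function('l')(s) = Add(9, Mul(-1, Mul(5, -3))) = Add(9, Mul(-1, -15)) = Add(9, 15) = 24)
Function('u')(w) = Add(240, Mul(24, w)) (Function('u')(w) = Mul(24, Add(w, 10)) = Mul(24, Add(10, w)) = Add(240, Mul(24, w)))
Mul(Function('u')(-8), 358) = Mul(Add(240, Mul(24, -8)), 358) = Mul(Add(240, -192), 358) = Mul(48, 358) = 17184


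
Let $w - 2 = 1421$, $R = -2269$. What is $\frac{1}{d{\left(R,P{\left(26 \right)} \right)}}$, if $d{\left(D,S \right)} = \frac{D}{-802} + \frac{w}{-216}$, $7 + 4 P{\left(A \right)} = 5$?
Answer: $- \frac{86616}{325571} \approx -0.26604$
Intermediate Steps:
$P{\left(A \right)} = - \frac{1}{2}$ ($P{\left(A \right)} = - \frac{7}{4} + \frac{1}{4} \cdot 5 = - \frac{7}{4} + \frac{5}{4} = - \frac{1}{2}$)
$w = 1423$ ($w = 2 + 1421 = 1423$)
$d{\left(D,S \right)} = - \frac{1423}{216} - \frac{D}{802}$ ($d{\left(D,S \right)} = \frac{D}{-802} + \frac{1423}{-216} = D \left(- \frac{1}{802}\right) + 1423 \left(- \frac{1}{216}\right) = - \frac{D}{802} - \frac{1423}{216} = - \frac{1423}{216} - \frac{D}{802}$)
$\frac{1}{d{\left(R,P{\left(26 \right)} \right)}} = \frac{1}{- \frac{1423}{216} - - \frac{2269}{802}} = \frac{1}{- \frac{1423}{216} + \frac{2269}{802}} = \frac{1}{- \frac{325571}{86616}} = - \frac{86616}{325571}$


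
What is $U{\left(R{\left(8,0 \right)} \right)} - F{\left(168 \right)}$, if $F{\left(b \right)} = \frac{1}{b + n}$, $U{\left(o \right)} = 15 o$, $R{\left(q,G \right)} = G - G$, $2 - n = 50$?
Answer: $- \frac{1}{120} \approx -0.0083333$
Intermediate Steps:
$n = -48$ ($n = 2 - 50 = -48$)
$R{\left(q,G \right)} = 0$
$F{\left(b \right)} = \frac{1}{-48 + b}$ ($F{\left(b \right)} = \frac{1}{b - 48} = \frac{1}{-48 + b}$)
$U{\left(R{\left(8,0 \right)} \right)} - F{\left(168 \right)} = 15 \cdot 0 - \frac{1}{-48 + 168} = 0 - \frac{1}{120} = - \frac{1}{120}$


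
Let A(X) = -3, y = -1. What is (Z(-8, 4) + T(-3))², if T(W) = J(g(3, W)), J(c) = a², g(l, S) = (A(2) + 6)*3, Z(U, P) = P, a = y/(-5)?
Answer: 10201/625 ≈ 16.322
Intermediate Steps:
a = ⅕ (a = -1/(-5) = -1*(-⅕) = ⅕ ≈ 0.20000)
g(l, S) = 9 (g(l, S) = (-3 + 6)*3 = 3*3 = 9)
J(c) = 1/25 (J(c) = (⅕)² = 1/25)
T(W) = 1/25
(Z(-8, 4) + T(-3))² = (4 + 1/25)² = (101/25)² = 10201/625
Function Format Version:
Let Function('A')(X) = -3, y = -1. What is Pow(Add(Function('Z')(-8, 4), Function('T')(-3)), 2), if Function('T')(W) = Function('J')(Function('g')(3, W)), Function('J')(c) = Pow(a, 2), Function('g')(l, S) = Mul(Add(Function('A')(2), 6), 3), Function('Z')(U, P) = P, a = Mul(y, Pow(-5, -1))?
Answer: Rational(10201, 625) ≈ 16.322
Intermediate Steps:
a = Rational(1, 5) (a = Mul(-1, Pow(-5, -1)) = Mul(-1, Rational(-1, 5)) = Rational(1, 5) ≈ 0.20000)
Function('g')(l, S) = 9 (Function('g')(l, S) = Mul(Add(-3, 6), 3) = Mul(3, 3) = 9)
Function('J')(c) = Rational(1, 25) (Function('J')(c) = Pow(Rational(1, 5), 2) = Rational(1, 25))
Function('T')(W) = Rational(1, 25)
Pow(Add(Function('Z')(-8, 4), Function('T')(-3)), 2) = Pow(Add(4, Rational(1, 25)), 2) = Pow(Rational(101, 25), 2) = Rational(10201, 625)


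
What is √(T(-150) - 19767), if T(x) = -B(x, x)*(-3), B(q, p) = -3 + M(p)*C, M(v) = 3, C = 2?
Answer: I*√19758 ≈ 140.56*I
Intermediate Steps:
B(q, p) = 3 (B(q, p) = -3 + 3*2 = -3 + 6 = 3)
T(x) = 9 (T(x) = -1*3*(-3) = -3*(-3) = 9)
√(T(-150) - 19767) = √(9 - 19767) = √(-19758) = I*√19758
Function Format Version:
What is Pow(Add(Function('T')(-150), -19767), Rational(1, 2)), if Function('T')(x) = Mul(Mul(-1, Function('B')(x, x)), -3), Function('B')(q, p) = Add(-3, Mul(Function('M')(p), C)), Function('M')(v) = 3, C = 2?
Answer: Mul(I, Pow(19758, Rational(1, 2))) ≈ Mul(140.56, I)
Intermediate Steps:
Function('B')(q, p) = 3 (Function('B')(q, p) = Add(-3, Mul(3, 2)) = Add(-3, 6) = 3)
Function('T')(x) = 9 (Function('T')(x) = Mul(Mul(-1, 3), -3) = Mul(-3, -3) = 9)
Pow(Add(Function('T')(-150), -19767), Rational(1, 2)) = Pow(Add(9, -19767), Rational(1, 2)) = Pow(-19758, Rational(1, 2)) = Mul(I, Pow(19758, Rational(1, 2)))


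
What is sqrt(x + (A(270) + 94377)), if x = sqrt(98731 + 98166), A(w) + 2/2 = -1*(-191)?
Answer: sqrt(94567 + sqrt(196897)) ≈ 308.24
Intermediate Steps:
A(w) = 190 (A(w) = -1 - 1*(-191) = -1 + 191 = 190)
x = sqrt(196897) ≈ 443.73
sqrt(x + (A(270) + 94377)) = sqrt(sqrt(196897) + (190 + 94377)) = sqrt(sqrt(196897) + 94567) = sqrt(94567 + sqrt(196897))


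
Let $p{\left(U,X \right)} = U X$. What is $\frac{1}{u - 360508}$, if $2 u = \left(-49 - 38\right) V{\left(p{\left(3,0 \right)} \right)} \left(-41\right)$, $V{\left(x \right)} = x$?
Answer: $- \frac{1}{360508} \approx -2.7739 \cdot 10^{-6}$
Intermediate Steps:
$u = 0$ ($u = \frac{\left(-49 - 38\right) 3 \cdot 0 \left(-41\right)}{2} = \frac{\left(-87\right) 0 \left(-41\right)}{2} = \frac{0 \left(-41\right)}{2} = \frac{1}{2} \cdot 0 = 0$)
$\frac{1}{u - 360508} = \frac{1}{0 - 360508} = \frac{1}{-360508} = - \frac{1}{360508}$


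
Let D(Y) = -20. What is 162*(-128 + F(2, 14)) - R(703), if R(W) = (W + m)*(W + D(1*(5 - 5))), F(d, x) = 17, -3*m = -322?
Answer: -1714319/3 ≈ -5.7144e+5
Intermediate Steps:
m = 322/3 (m = -⅓*(-322) = 322/3 ≈ 107.33)
R(W) = (-20 + W)*(322/3 + W) (R(W) = (W + 322/3)*(W - 20) = (322/3 + W)*(-20 + W) = (-20 + W)*(322/3 + W))
162*(-128 + F(2, 14)) - R(703) = 162*(-128 + 17) - (-6440/3 + 703² + (262/3)*703) = 162*(-111) - (-6440/3 + 494209 + 184186/3) = -17982 - 1*1660373/3 = -17982 - 1660373/3 = -1714319/3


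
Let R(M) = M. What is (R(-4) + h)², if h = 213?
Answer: 43681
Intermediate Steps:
(R(-4) + h)² = (-4 + 213)² = 209² = 43681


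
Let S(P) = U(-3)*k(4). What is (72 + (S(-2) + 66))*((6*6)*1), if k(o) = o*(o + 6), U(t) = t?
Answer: 648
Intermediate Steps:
k(o) = o*(6 + o)
S(P) = -120 (S(P) = -12*(6 + 4) = -12*10 = -3*40 = -120)
(72 + (S(-2) + 66))*((6*6)*1) = (72 + (-120 + 66))*((6*6)*1) = (72 - 54)*(36*1) = 18*36 = 648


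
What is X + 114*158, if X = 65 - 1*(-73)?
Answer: 18150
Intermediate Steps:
X = 138 (X = 65 + 73 = 138)
X + 114*158 = 138 + 114*158 = 138 + 18012 = 18150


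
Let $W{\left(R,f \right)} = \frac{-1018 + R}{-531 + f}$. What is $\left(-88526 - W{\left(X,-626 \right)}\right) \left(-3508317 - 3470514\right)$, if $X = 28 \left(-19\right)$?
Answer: $\frac{714814665211692}{1157} \approx 6.1782 \cdot 10^{11}$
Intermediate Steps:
$X = -532$
$W{\left(R,f \right)} = \frac{-1018 + R}{-531 + f}$
$\left(-88526 - W{\left(X,-626 \right)}\right) \left(-3508317 - 3470514\right) = \left(-88526 - \frac{-1018 - 532}{-531 - 626}\right) \left(-3508317 - 3470514\right) = \left(-88526 - \frac{1}{-1157} \left(-1550\right)\right) \left(-6978831\right) = \left(-88526 - \left(- \frac{1}{1157}\right) \left(-1550\right)\right) \left(-6978831\right) = \left(-88526 - \frac{1550}{1157}\right) \left(-6978831\right) = \left(- \frac{102426132}{1157}\right) \left(-6978831\right) = \frac{714814665211692}{1157}$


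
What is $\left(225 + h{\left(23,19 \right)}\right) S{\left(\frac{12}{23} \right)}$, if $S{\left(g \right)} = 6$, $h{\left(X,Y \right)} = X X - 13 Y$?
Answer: $3042$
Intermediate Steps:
$h{\left(X,Y \right)} = X^{2} - 13 Y$
$\left(225 + h{\left(23,19 \right)}\right) S{\left(\frac{12}{23} \right)} = \left(225 + \left(23^{2} - 247\right)\right) 6 = \left(225 + \left(529 - 247\right)\right) 6 = \left(225 + 282\right) 6 = 507 \cdot 6 = 3042$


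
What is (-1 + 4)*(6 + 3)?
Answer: 27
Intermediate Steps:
(-1 + 4)*(6 + 3) = 3*9 = 27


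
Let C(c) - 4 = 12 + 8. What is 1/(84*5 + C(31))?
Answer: 1/444 ≈ 0.0022523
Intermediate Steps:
C(c) = 24 (C(c) = 4 + (12 + 8) = 4 + 20 = 24)
1/(84*5 + C(31)) = 1/(84*5 + 24) = 1/(420 + 24) = 1/444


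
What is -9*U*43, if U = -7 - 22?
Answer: 11223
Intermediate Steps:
U = -29
-9*U*43 = -9*(-29)*43 = 261*43 = 11223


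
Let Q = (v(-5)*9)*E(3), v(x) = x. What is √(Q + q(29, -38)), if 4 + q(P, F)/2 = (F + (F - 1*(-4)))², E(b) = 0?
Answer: 2*√2590 ≈ 101.78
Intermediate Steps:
Q = 0 (Q = -5*9*0 = -45*0 = 0)
q(P, F) = -8 + 2*(4 + 2*F)² (q(P, F) = -8 + 2*(F + (F - 1*(-4)))² = -8 + 2*(F + (F + 4))² = -8 + 2*(F + (4 + F))² = -8 + 2*(4 + 2*F)²)
√(Q + q(29, -38)) = √(0 + (-8 + 8*(2 - 38)²)) = √(0 + (-8 + 8*(-36)²)) = √(0 + (-8 + 8*1296)) = √(0 + (-8 + 10368)) = √(0 + 10360) = √10360 = 2*√2590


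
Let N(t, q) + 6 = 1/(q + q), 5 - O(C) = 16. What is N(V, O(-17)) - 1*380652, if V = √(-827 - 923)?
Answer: -8374477/22 ≈ -3.8066e+5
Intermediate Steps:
O(C) = -11 (O(C) = 5 - 1*16 = 5 - 16 = -11)
V = 5*I*√70 (V = √(-1750) = 5*I*√70 ≈ 41.833*I)
N(t, q) = -6 + 1/(2*q) (N(t, q) = -6 + 1/(q + q) = -6 + 1/(2*q))
N(V, O(-17)) - 1*380652 = (-6 + (½)/(-11)) - 1*380652 = (-6 + (½)*(-1/11)) - 380652 = (-6 - 1/22) - 380652 = -133/22 - 380652 = -8374477/22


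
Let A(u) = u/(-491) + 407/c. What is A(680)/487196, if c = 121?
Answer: 10687/2631345596 ≈ 4.0614e-6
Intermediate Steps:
A(u) = 37/11 - u/491 (A(u) = u/(-491) + 407/121 = u*(-1/491) + 407*(1/121) = -u/491 + 37/11 = 37/11 - u/491)
A(680)/487196 = (37/11 - 1/491*680)/487196 = (37/11 - 680/491)*(1/487196) = (10687/5401)*(1/487196) = 10687/2631345596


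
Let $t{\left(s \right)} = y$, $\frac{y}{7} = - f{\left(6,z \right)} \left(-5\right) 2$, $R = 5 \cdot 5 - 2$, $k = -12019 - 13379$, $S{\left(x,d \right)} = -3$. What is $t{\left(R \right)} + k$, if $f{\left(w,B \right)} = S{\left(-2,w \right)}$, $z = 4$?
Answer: $-25608$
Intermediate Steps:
$k = -25398$
$f{\left(w,B \right)} = -3$
$R = 23$ ($R = 25 - 2 = 23$)
$y = -210$ ($y = 7 \left(-1\right) \left(-3\right) \left(-5\right) 2 = 7 \cdot 3 \left(-5\right) 2 = 7 \left(\left(-15\right) 2\right) = 7 \left(-30\right) = -210$)
$t{\left(s \right)} = -210$
$t{\left(R \right)} + k = -210 - 25398 = -25608$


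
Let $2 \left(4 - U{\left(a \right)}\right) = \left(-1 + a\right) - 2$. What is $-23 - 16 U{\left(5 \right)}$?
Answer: $-71$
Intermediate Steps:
$U{\left(a \right)} = \frac{11}{2} - \frac{a}{2}$ ($U{\left(a \right)} = 4 - \frac{\left(-1 + a\right) - 2}{2} = 4 - \frac{-3 + a}{2} = 4 - \left(- \frac{3}{2} + \frac{a}{2}\right) = \frac{11}{2} - \frac{a}{2}$)
$-23 - 16 U{\left(5 \right)} = -23 - 16 \left(\frac{11}{2} - \frac{5}{2}\right) = -23 - 48 = -71$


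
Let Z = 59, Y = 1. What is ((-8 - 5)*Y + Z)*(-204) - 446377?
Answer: -455761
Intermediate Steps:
((-8 - 5)*Y + Z)*(-204) - 446377 = ((-8 - 5)*1 + 59)*(-204) - 446377 = (-13*1 + 59)*(-204) - 446377 = (-13 + 59)*(-204) - 446377 = 46*(-204) - 446377 = -9384 - 446377 = -455761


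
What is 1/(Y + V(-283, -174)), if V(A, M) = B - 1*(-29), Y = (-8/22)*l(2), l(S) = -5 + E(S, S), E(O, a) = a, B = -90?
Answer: -11/659 ≈ -0.016692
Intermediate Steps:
l(S) = -5 + S
Y = 12/11 (Y = (-8/22)*(-5 + 2) = ((1/22)*(-8))*(-3) = -4/11*(-3) = 12/11 ≈ 1.0909)
V(A, M) = -61 (V(A, M) = -90 - 1*(-29) = -90 + 29 = -61)
1/(Y + V(-283, -174)) = 1/(12/11 - 61) = 1/(-659/11) = -11/659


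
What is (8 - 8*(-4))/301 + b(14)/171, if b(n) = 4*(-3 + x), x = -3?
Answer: -128/17157 ≈ -0.0074605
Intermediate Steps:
b(n) = -24 (b(n) = 4*(-3 - 3) = 4*(-6) = -24)
(8 - 8*(-4))/301 + b(14)/171 = (8 - 8*(-4))/301 - 24/171 = (8 + 32)*(1/301) - 24*1/171 = 40*(1/301) - 8/57 = 40/301 - 8/57 = -128/17157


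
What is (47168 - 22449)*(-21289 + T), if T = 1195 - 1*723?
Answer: -514575423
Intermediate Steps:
T = 472 (T = 1195 - 723 = 472)
(47168 - 22449)*(-21289 + T) = (47168 - 22449)*(-21289 + 472) = 24719*(-20817) = -514575423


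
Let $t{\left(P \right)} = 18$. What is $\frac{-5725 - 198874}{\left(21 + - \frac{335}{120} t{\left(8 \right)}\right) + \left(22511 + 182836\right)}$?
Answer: $- \frac{818396}{821271} \approx -0.9965$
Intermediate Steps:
$\frac{-5725 - 198874}{\left(21 + - \frac{335}{120} t{\left(8 \right)}\right) + \left(22511 + 182836\right)} = \frac{-5725 - 198874}{\left(21 + - \frac{335}{120} \cdot 18\right) + \left(22511 + 182836\right)} = - \frac{204599}{\left(21 + \left(-335\right) \frac{1}{120} \cdot 18\right) + 205347} = - \frac{204599}{\left(21 - \frac{201}{4}\right) + 205347} = - \frac{204599}{- \frac{117}{4} + 205347} = - \frac{204599}{\frac{821271}{4}} = \left(-204599\right) \frac{4}{821271} = - \frac{818396}{821271}$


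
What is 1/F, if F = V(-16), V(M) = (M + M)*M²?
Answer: -1/8192 ≈ -0.00012207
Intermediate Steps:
V(M) = 2*M³ (V(M) = (2*M)*M² = 2*M³)
F = -8192 (F = 2*(-16)³ = 2*(-4096) = -8192)
1/F = 1/(-8192) = -1/8192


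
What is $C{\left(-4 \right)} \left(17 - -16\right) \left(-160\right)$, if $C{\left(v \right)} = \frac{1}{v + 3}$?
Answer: $5280$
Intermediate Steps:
$C{\left(v \right)} = \frac{1}{3 + v}$
$C{\left(-4 \right)} \left(17 - -16\right) \left(-160\right) = \frac{17 - -16}{3 - 4} \left(-160\right) = \frac{17 + 16}{-1} \left(-160\right) = \left(-1\right) 33 \left(-160\right) = \left(-33\right) \left(-160\right) = 5280$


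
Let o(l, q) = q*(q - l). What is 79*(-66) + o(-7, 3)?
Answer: -5184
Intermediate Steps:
79*(-66) + o(-7, 3) = 79*(-66) + 3*(3 - 1*(-7)) = -5214 + 3*(3 + 7) = -5214 + 3*10 = -5214 + 30 = -5184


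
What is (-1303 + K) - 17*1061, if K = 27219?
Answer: 7879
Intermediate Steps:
(-1303 + K) - 17*1061 = (-1303 + 27219) - 17*1061 = 25916 - 18037 = 7879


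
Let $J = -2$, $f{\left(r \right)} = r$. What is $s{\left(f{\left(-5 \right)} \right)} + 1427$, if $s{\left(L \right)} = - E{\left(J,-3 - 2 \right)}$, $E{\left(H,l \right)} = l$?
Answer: $1432$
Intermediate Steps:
$s{\left(L \right)} = 5$ ($s{\left(L \right)} = - (-3 - 2) = \left(-1\right) \left(-5\right) = 5$)
$s{\left(f{\left(-5 \right)} \right)} + 1427 = 5 + 1427 = 1432$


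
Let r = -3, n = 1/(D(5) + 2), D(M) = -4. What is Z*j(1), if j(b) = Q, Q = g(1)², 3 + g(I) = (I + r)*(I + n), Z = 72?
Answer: 1152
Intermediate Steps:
n = -½ (n = 1/(-4 + 2) = 1/(-2) = -½ ≈ -0.50000)
g(I) = -3 + (-3 + I)*(-½ + I) (g(I) = -3 + (I - 3)*(I - ½) = -3 + (-3 + I)*(-½ + I))
Q = 16 (Q = (-3/2 + 1² - 7/2*1)² = (-3/2 + 1 - 7/2)² = (-4)² = 16)
j(b) = 16
Z*j(1) = 72*16 = 1152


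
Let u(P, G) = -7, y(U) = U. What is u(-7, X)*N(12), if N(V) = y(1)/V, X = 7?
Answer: -7/12 ≈ -0.58333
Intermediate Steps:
N(V) = 1/V
u(-7, X)*N(12) = -7/12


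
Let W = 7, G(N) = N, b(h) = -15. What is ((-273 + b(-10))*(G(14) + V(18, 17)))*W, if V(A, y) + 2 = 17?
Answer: -58464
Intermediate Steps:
V(A, y) = 15 (V(A, y) = -2 + 17 = 15)
((-273 + b(-10))*(G(14) + V(18, 17)))*W = ((-273 - 15)*(14 + 15))*7 = -288*29*7 = -8352*7 = -58464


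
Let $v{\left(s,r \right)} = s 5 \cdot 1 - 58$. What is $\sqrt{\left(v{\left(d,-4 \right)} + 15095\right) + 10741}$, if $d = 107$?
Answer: $7 \sqrt{537} \approx 162.21$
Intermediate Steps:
$v{\left(s,r \right)} = -58 + 5 s$ ($v{\left(s,r \right)} = 5 s 1 - 58 = 5 s - 58 = -58 + 5 s$)
$\sqrt{\left(v{\left(d,-4 \right)} + 15095\right) + 10741} = \sqrt{\left(\left(-58 + 5 \cdot 107\right) + 15095\right) + 10741} = \sqrt{\left(\left(-58 + 535\right) + 15095\right) + 10741} = \sqrt{\left(477 + 15095\right) + 10741} = \sqrt{15572 + 10741} = \sqrt{26313} = 7 \sqrt{537}$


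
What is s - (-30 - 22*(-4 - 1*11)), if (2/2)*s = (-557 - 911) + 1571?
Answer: -197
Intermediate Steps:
s = 103 (s = (-557 - 911) + 1571 = -1468 + 1571 = 103)
s - (-30 - 22*(-4 - 1*11)) = 103 - (-30 - 22*(-4 - 1*11)) = 103 - (-30 - 22*(-4 - 11)) = 103 - (-30 - 22*(-15)) = 103 - (-30 + 330) = 103 - 1*300 = 103 - 300 = -197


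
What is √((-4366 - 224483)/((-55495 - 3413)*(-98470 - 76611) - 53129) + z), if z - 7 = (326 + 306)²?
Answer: 2*√10621941253067548936235015/10313618419 ≈ 632.01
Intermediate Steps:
z = 399431 (z = 7 + (326 + 306)² = 7 + 632² = 7 + 399424 = 399431)
√((-4366 - 224483)/((-55495 - 3413)*(-98470 - 76611) - 53129) + z) = √((-4366 - 224483)/((-55495 - 3413)*(-98470 - 76611) - 53129) + 399431) = √(-228849/(-58908*(-175081) - 53129) + 399431) = √(-228849/(10313671548 - 53129) + 399431) = √(-228849/10313618419 + 399431) = √(4119578918490740/10313618419) = 2*√10621941253067548936235015/10313618419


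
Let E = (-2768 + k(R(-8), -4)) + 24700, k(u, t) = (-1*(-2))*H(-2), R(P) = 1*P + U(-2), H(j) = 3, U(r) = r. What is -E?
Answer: -21938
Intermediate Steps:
R(P) = -2 + P (R(P) = 1*P - 2 = P - 2 = -2 + P)
k(u, t) = 6 (k(u, t) = -1*(-2)*3 = 2*3 = 6)
E = 21938 (E = (-2768 + 6) + 24700 = -2762 + 24700 = 21938)
-E = -1*21938 = -21938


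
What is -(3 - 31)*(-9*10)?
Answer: -2520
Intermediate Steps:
-(3 - 31)*(-9*10) = -(-28)*(-90) = -1*2520 = -2520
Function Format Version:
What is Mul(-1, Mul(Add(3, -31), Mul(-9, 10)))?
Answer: -2520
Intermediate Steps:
Mul(-1, Mul(Add(3, -31), Mul(-9, 10))) = Mul(-1, Mul(-28, -90)) = Mul(-1, 2520) = -2520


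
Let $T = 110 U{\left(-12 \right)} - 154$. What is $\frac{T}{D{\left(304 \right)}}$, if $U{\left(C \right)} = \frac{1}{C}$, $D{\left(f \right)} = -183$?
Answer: $\frac{979}{1098} \approx 0.89162$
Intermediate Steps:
$T = - \frac{979}{6}$ ($T = \frac{110}{-12} - 154 = 110 \left(- \frac{1}{12}\right) - 154 = - \frac{55}{6} - 154 = - \frac{979}{6} \approx -163.17$)
$\frac{T}{D{\left(304 \right)}} = - \frac{979}{6 \left(-183\right)} = \left(- \frac{979}{6}\right) \left(- \frac{1}{183}\right) = \frac{979}{1098}$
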